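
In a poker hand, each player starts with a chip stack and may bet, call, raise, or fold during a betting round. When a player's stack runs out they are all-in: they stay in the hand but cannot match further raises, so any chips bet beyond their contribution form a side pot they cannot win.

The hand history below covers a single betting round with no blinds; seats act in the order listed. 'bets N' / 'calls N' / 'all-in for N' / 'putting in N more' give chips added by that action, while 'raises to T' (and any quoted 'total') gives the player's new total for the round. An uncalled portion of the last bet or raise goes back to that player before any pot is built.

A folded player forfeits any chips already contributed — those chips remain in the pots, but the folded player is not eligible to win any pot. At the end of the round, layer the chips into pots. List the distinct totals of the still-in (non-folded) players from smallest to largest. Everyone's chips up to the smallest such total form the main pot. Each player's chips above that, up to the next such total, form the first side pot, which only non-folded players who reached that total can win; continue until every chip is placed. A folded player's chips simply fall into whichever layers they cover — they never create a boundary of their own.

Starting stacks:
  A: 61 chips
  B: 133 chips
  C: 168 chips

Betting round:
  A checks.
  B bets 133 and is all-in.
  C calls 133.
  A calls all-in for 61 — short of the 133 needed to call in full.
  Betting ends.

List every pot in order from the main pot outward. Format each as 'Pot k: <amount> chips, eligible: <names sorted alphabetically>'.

Pot 1: 183 chips, eligible: A, B, C
Pot 2: 144 chips, eligible: B, C

Derivation:
Contributions: A=61, B=133, C=133
Pot levels (distinct totals of non-folded players): 61, 133
Layer 1-61: 61 each from A, B, C = 61*3 = 183 chips; eligible A, B, C
Layer 62-133: 72 each from B, C = 72*2 = 144 chips; eligible B, C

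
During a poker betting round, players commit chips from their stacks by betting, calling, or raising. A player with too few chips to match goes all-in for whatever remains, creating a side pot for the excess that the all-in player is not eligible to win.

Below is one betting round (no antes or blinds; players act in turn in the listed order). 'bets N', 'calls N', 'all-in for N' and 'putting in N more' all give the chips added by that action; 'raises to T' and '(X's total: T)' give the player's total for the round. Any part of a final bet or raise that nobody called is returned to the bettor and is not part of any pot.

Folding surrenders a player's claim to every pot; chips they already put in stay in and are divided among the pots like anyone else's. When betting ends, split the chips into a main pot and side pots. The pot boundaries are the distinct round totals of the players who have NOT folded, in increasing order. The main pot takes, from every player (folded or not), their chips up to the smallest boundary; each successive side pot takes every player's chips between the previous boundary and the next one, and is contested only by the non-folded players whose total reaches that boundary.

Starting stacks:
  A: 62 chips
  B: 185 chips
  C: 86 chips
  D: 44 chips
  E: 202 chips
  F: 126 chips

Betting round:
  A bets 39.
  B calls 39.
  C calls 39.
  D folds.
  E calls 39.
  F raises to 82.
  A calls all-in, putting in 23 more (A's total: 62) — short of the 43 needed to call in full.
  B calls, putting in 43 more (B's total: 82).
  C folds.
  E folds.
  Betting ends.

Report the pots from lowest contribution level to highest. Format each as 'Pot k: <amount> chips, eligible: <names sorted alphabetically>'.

Pot 1: 264 chips, eligible: A, B, F
Pot 2: 40 chips, eligible: B, F

Derivation:
Contributions: A=62, B=82, C=39, E=39, F=82
Folded: C, D, E
Pot levels (distinct totals of non-folded players): 62, 82
Layer 1-62: A 62 + B 62 + C 39 + E 39 + F 62 = 264 chips; eligible A, B, F
Layer 63-82: 20 each from B, F = 20*2 = 40 chips; eligible B, F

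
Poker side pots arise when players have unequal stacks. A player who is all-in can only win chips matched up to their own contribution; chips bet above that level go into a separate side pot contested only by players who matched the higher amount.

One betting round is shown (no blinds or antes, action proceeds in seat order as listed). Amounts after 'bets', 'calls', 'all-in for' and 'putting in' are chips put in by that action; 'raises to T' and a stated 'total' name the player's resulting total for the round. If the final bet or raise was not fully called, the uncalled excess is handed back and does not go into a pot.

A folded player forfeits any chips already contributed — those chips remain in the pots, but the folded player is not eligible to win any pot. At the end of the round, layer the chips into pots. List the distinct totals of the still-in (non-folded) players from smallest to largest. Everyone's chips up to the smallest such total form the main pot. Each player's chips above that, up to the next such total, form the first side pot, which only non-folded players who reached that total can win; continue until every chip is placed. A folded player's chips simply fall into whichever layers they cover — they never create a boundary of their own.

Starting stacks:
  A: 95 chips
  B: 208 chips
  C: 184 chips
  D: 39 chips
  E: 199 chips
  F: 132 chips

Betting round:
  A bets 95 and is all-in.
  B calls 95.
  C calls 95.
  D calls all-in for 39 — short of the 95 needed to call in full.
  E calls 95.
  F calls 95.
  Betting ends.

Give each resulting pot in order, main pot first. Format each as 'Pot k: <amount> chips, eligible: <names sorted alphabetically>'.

Pot 1: 234 chips, eligible: A, B, C, D, E, F
Pot 2: 280 chips, eligible: A, B, C, E, F

Derivation:
Contributions: A=95, B=95, C=95, D=39, E=95, F=95
Pot levels (distinct totals of non-folded players): 39, 95
Layer 1-39: 39 each from A, B, C, D, E, F = 39*6 = 234 chips; eligible A, B, C, D, E, F
Layer 40-95: 56 each from A, B, C, E, F = 56*5 = 280 chips; eligible A, B, C, E, F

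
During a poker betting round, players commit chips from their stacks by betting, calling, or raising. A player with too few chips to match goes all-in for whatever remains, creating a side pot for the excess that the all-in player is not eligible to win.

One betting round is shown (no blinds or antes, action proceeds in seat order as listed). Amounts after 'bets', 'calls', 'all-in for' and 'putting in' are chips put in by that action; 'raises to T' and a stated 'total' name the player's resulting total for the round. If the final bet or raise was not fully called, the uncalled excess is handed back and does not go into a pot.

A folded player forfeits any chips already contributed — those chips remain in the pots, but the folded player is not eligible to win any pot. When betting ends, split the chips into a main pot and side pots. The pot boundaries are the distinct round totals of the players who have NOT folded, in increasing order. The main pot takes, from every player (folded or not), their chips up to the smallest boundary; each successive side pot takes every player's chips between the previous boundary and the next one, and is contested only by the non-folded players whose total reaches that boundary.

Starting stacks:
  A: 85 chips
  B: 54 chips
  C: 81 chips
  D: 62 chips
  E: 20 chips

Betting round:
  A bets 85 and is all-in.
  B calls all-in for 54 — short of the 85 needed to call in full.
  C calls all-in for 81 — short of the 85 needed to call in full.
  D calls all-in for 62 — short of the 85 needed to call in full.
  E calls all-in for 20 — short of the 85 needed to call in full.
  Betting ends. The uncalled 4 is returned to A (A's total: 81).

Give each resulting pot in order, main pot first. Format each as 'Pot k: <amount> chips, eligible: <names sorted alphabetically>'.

Pot 1: 100 chips, eligible: A, B, C, D, E
Pot 2: 136 chips, eligible: A, B, C, D
Pot 3: 24 chips, eligible: A, C, D
Pot 4: 38 chips, eligible: A, C

Derivation:
Contributions (after 4 returned to A): A=81, B=54, C=81, D=62, E=20
Pot levels (distinct totals of non-folded players): 20, 54, 62, 81
Layer 1-20: 20 each from A, B, C, D, E = 20*5 = 100 chips; eligible A, B, C, D, E
Layer 21-54: 34 each from A, B, C, D = 34*4 = 136 chips; eligible A, B, C, D
Layer 55-62: 8 each from A, C, D = 8*3 = 24 chips; eligible A, C, D
Layer 63-81: 19 each from A, C = 19*2 = 38 chips; eligible A, C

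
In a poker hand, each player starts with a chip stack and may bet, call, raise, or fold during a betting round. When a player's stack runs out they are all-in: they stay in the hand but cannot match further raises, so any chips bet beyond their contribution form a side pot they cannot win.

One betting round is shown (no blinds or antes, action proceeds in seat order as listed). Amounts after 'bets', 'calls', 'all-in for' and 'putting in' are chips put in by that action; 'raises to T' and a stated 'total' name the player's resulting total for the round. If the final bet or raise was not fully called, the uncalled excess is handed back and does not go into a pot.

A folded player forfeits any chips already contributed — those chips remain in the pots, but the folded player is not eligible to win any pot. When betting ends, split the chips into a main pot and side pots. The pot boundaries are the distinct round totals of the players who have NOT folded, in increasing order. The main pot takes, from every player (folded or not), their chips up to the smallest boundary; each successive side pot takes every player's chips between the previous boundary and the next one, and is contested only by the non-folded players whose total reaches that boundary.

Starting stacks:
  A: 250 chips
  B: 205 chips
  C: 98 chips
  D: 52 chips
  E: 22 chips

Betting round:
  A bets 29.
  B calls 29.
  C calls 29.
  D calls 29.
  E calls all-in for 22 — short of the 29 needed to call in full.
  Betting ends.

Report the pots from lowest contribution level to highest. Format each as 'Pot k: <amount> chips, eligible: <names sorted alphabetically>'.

Pot 1: 110 chips, eligible: A, B, C, D, E
Pot 2: 28 chips, eligible: A, B, C, D

Derivation:
Contributions: A=29, B=29, C=29, D=29, E=22
Pot levels (distinct totals of non-folded players): 22, 29
Layer 1-22: 22 each from A, B, C, D, E = 22*5 = 110 chips; eligible A, B, C, D, E
Layer 23-29: 7 each from A, B, C, D = 7*4 = 28 chips; eligible A, B, C, D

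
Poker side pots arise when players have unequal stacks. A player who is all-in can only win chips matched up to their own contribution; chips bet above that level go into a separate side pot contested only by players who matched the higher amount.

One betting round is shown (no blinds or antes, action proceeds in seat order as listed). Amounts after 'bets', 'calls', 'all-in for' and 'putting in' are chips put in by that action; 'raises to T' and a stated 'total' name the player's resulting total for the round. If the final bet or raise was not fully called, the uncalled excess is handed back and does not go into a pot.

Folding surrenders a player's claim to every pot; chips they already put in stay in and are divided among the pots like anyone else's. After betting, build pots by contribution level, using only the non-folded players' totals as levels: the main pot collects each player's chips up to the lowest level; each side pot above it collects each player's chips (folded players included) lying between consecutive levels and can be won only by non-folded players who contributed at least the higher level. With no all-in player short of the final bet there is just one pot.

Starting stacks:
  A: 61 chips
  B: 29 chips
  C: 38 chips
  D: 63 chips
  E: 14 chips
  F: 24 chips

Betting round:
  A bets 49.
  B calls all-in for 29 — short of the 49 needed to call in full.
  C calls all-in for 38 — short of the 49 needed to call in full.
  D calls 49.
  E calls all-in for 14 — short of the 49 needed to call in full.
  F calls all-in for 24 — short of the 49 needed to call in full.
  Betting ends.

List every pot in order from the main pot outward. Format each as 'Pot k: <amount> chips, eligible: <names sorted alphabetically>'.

Contributions: A=49, B=29, C=38, D=49, E=14, F=24
Pot levels (distinct totals of non-folded players): 14, 24, 29, 38, 49
Layer 1-14: 14 each from A, B, C, D, E, F = 14*6 = 84 chips; eligible A, B, C, D, E, F
Layer 15-24: 10 each from A, B, C, D, F = 10*5 = 50 chips; eligible A, B, C, D, F
Layer 25-29: 5 each from A, B, C, D = 5*4 = 20 chips; eligible A, B, C, D
Layer 30-38: 9 each from A, C, D = 9*3 = 27 chips; eligible A, C, D
Layer 39-49: 11 each from A, D = 11*2 = 22 chips; eligible A, D

Pot 1: 84 chips, eligible: A, B, C, D, E, F
Pot 2: 50 chips, eligible: A, B, C, D, F
Pot 3: 20 chips, eligible: A, B, C, D
Pot 4: 27 chips, eligible: A, C, D
Pot 5: 22 chips, eligible: A, D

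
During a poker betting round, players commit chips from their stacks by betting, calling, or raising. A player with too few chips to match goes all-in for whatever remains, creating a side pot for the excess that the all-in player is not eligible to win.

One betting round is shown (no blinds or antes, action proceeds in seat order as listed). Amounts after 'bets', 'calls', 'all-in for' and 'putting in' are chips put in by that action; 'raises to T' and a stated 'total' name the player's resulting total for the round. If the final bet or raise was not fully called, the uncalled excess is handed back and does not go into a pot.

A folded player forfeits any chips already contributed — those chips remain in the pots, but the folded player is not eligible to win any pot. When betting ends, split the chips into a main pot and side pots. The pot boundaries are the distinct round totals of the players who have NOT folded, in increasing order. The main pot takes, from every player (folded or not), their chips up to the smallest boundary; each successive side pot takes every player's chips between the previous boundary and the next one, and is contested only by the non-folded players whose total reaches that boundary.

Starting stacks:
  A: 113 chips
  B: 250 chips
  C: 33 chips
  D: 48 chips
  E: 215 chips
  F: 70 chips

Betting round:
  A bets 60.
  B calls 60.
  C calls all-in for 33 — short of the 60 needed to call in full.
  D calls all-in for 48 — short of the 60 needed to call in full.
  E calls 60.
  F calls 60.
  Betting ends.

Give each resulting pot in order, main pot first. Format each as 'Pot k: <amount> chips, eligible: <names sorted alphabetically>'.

Contributions: A=60, B=60, C=33, D=48, E=60, F=60
Pot levels (distinct totals of non-folded players): 33, 48, 60
Layer 1-33: 33 each from A, B, C, D, E, F = 33*6 = 198 chips; eligible A, B, C, D, E, F
Layer 34-48: 15 each from A, B, D, E, F = 15*5 = 75 chips; eligible A, B, D, E, F
Layer 49-60: 12 each from A, B, E, F = 12*4 = 48 chips; eligible A, B, E, F

Pot 1: 198 chips, eligible: A, B, C, D, E, F
Pot 2: 75 chips, eligible: A, B, D, E, F
Pot 3: 48 chips, eligible: A, B, E, F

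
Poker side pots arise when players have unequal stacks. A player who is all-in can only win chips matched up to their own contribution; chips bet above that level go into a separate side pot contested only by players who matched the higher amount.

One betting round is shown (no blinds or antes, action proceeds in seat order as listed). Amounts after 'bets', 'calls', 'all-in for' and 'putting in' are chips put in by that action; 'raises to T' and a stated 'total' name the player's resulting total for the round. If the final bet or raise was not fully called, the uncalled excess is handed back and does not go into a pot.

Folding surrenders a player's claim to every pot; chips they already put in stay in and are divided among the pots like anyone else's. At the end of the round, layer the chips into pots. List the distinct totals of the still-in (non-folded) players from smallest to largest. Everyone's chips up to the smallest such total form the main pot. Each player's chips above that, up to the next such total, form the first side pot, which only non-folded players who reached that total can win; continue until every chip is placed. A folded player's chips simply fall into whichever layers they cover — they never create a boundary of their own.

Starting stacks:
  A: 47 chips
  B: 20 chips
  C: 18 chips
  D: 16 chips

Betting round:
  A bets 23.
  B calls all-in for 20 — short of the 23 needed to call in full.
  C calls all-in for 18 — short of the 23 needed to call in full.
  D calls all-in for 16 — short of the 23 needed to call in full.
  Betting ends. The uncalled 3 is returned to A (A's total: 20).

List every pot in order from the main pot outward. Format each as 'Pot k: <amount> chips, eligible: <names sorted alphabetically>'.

Pot 1: 64 chips, eligible: A, B, C, D
Pot 2: 6 chips, eligible: A, B, C
Pot 3: 4 chips, eligible: A, B

Derivation:
Contributions (after 3 returned to A): A=20, B=20, C=18, D=16
Pot levels (distinct totals of non-folded players): 16, 18, 20
Layer 1-16: 16 each from A, B, C, D = 16*4 = 64 chips; eligible A, B, C, D
Layer 17-18: 2 each from A, B, C = 2*3 = 6 chips; eligible A, B, C
Layer 19-20: 2 each from A, B = 2*2 = 4 chips; eligible A, B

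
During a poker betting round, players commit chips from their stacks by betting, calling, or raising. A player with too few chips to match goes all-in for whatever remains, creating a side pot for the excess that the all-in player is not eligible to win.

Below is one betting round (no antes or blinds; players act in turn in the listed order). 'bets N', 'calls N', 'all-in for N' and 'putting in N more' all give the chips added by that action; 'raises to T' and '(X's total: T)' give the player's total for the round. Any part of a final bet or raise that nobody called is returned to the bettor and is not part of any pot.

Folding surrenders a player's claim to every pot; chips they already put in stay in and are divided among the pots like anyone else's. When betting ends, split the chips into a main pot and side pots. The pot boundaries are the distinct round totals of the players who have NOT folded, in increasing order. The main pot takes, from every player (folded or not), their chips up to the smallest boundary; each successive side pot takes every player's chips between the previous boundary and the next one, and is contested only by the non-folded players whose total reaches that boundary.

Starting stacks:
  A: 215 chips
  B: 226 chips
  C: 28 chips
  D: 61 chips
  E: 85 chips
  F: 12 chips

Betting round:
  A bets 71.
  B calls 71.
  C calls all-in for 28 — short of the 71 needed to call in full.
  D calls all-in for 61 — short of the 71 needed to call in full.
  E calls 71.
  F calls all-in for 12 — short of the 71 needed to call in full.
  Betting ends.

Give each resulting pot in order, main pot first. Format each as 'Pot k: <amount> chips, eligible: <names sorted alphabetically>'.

Pot 1: 72 chips, eligible: A, B, C, D, E, F
Pot 2: 80 chips, eligible: A, B, C, D, E
Pot 3: 132 chips, eligible: A, B, D, E
Pot 4: 30 chips, eligible: A, B, E

Derivation:
Contributions: A=71, B=71, C=28, D=61, E=71, F=12
Pot levels (distinct totals of non-folded players): 12, 28, 61, 71
Layer 1-12: 12 each from A, B, C, D, E, F = 12*6 = 72 chips; eligible A, B, C, D, E, F
Layer 13-28: 16 each from A, B, C, D, E = 16*5 = 80 chips; eligible A, B, C, D, E
Layer 29-61: 33 each from A, B, D, E = 33*4 = 132 chips; eligible A, B, D, E
Layer 62-71: 10 each from A, B, E = 10*3 = 30 chips; eligible A, B, E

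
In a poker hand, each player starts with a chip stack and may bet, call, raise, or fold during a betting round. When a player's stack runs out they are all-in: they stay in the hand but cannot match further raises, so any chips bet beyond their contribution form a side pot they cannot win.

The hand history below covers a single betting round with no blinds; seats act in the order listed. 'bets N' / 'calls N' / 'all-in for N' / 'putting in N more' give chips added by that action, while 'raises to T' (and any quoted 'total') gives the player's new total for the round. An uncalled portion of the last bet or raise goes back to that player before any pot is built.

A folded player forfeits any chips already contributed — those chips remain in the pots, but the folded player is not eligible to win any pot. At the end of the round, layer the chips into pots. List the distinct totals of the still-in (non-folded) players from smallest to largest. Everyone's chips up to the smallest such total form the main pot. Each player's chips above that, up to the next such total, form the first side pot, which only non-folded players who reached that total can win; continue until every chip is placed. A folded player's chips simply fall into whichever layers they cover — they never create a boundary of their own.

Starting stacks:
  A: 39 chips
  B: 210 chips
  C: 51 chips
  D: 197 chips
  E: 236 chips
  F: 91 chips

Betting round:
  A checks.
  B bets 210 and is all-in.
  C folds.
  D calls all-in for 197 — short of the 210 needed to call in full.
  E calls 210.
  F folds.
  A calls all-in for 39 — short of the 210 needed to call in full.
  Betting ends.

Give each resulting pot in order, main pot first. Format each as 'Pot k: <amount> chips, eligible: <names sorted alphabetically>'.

Pot 1: 156 chips, eligible: A, B, D, E
Pot 2: 474 chips, eligible: B, D, E
Pot 3: 26 chips, eligible: B, E

Derivation:
Contributions: A=39, B=210, D=197, E=210
Folded: C, F
Pot levels (distinct totals of non-folded players): 39, 197, 210
Layer 1-39: 39 each from A, B, D, E = 39*4 = 156 chips; eligible A, B, D, E
Layer 40-197: 158 each from B, D, E = 158*3 = 474 chips; eligible B, D, E
Layer 198-210: 13 each from B, E = 13*2 = 26 chips; eligible B, E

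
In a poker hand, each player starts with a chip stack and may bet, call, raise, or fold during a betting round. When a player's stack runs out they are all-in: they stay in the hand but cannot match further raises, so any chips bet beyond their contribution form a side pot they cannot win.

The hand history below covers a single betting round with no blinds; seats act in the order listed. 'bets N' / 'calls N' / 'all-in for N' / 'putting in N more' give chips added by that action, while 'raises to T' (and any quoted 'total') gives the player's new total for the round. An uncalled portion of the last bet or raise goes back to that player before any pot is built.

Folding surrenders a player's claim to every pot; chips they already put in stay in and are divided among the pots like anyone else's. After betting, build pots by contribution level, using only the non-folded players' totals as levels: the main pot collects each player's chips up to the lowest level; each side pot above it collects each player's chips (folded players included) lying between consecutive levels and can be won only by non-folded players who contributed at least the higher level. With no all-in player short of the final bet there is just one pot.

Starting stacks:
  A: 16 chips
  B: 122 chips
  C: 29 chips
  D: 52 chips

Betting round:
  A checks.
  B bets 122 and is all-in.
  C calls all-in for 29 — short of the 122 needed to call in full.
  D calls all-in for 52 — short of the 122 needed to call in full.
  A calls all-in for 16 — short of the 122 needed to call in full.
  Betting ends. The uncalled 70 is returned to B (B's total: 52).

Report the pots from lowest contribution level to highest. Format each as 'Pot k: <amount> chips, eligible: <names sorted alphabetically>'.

Contributions (after 70 returned to B): A=16, B=52, C=29, D=52
Pot levels (distinct totals of non-folded players): 16, 29, 52
Layer 1-16: 16 each from A, B, C, D = 16*4 = 64 chips; eligible A, B, C, D
Layer 17-29: 13 each from B, C, D = 13*3 = 39 chips; eligible B, C, D
Layer 30-52: 23 each from B, D = 23*2 = 46 chips; eligible B, D

Pot 1: 64 chips, eligible: A, B, C, D
Pot 2: 39 chips, eligible: B, C, D
Pot 3: 46 chips, eligible: B, D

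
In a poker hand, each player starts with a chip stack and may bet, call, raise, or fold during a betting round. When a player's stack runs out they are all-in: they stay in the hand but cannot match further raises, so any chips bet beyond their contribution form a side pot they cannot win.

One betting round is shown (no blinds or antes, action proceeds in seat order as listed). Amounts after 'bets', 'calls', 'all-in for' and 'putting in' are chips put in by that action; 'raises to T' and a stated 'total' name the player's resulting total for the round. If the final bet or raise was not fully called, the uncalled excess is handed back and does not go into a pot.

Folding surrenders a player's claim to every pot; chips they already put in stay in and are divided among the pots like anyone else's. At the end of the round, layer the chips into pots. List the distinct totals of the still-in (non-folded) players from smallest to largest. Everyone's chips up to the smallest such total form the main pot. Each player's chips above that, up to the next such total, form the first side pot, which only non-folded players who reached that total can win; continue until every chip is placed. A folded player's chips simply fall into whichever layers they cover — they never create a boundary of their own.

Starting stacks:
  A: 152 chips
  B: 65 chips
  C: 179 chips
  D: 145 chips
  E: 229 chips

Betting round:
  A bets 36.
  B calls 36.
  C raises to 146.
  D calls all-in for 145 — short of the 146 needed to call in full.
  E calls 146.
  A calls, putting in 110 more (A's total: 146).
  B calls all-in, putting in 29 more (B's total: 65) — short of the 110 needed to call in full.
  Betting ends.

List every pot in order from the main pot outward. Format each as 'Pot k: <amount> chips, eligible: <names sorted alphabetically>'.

Contributions: A=146, B=65, C=146, D=145, E=146
Pot levels (distinct totals of non-folded players): 65, 145, 146
Layer 1-65: 65 each from A, B, C, D, E = 65*5 = 325 chips; eligible A, B, C, D, E
Layer 66-145: 80 each from A, C, D, E = 80*4 = 320 chips; eligible A, C, D, E
Layer 146-146: 1 each from A, C, E = 1*3 = 3 chips; eligible A, C, E

Pot 1: 325 chips, eligible: A, B, C, D, E
Pot 2: 320 chips, eligible: A, C, D, E
Pot 3: 3 chips, eligible: A, C, E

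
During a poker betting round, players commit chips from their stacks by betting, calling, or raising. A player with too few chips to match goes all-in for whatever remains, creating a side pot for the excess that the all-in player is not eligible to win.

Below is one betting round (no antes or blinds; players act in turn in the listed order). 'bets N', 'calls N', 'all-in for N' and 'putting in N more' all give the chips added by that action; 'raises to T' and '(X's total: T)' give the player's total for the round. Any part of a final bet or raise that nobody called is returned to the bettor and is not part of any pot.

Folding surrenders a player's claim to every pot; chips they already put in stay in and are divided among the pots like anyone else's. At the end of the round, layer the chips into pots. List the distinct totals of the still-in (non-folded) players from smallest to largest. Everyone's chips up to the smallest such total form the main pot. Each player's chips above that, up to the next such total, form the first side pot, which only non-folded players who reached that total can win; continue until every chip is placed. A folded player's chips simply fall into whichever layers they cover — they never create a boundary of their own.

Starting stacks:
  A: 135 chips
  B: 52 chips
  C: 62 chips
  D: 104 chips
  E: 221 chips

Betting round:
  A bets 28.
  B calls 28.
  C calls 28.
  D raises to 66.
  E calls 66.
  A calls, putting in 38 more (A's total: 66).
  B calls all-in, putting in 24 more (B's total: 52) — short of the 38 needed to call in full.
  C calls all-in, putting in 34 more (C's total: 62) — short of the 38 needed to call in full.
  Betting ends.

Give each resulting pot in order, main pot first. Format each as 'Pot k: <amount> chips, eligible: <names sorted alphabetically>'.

Contributions: A=66, B=52, C=62, D=66, E=66
Pot levels (distinct totals of non-folded players): 52, 62, 66
Layer 1-52: 52 each from A, B, C, D, E = 52*5 = 260 chips; eligible A, B, C, D, E
Layer 53-62: 10 each from A, C, D, E = 10*4 = 40 chips; eligible A, C, D, E
Layer 63-66: 4 each from A, D, E = 4*3 = 12 chips; eligible A, D, E

Pot 1: 260 chips, eligible: A, B, C, D, E
Pot 2: 40 chips, eligible: A, C, D, E
Pot 3: 12 chips, eligible: A, D, E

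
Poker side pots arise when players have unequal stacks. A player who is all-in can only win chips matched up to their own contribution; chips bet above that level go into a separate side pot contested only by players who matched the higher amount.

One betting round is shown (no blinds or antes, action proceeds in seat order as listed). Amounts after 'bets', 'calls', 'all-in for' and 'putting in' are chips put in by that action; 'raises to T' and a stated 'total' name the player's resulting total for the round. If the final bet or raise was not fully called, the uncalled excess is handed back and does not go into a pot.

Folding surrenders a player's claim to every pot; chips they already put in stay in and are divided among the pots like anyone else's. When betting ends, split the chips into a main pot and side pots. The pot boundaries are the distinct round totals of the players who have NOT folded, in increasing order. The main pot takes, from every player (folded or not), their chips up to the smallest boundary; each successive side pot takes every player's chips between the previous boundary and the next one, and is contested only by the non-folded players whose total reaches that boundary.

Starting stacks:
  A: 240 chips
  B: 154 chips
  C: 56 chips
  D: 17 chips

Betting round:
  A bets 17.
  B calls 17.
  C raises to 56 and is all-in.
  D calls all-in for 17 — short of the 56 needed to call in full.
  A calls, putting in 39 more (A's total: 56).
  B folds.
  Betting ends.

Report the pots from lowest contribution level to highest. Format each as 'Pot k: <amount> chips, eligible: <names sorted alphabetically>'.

Contributions: A=56, B=17, C=56, D=17
Folded: B
Pot levels (distinct totals of non-folded players): 17, 56
Layer 1-17: 17 each from A, B, C, D = 17*4 = 68 chips; eligible A, C, D
Layer 18-56: 39 each from A, C = 39*2 = 78 chips; eligible A, C

Pot 1: 68 chips, eligible: A, C, D
Pot 2: 78 chips, eligible: A, C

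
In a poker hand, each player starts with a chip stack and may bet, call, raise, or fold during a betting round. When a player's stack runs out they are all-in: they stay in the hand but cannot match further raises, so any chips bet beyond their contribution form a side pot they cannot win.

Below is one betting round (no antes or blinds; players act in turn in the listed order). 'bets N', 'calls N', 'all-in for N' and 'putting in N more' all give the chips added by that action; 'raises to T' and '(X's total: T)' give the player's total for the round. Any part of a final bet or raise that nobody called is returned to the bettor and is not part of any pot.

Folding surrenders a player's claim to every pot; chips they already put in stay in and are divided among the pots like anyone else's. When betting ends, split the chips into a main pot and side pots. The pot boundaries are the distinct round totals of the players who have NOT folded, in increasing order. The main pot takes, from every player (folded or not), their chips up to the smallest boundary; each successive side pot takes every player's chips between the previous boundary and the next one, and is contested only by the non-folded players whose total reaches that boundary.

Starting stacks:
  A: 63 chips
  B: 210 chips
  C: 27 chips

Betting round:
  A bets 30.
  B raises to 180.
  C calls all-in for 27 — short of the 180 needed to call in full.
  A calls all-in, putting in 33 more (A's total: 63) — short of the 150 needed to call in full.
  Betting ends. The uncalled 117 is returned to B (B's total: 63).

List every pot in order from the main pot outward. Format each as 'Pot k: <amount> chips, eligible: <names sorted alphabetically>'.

Pot 1: 81 chips, eligible: A, B, C
Pot 2: 72 chips, eligible: A, B

Derivation:
Contributions (after 117 returned to B): A=63, B=63, C=27
Pot levels (distinct totals of non-folded players): 27, 63
Layer 1-27: 27 each from A, B, C = 27*3 = 81 chips; eligible A, B, C
Layer 28-63: 36 each from A, B = 36*2 = 72 chips; eligible A, B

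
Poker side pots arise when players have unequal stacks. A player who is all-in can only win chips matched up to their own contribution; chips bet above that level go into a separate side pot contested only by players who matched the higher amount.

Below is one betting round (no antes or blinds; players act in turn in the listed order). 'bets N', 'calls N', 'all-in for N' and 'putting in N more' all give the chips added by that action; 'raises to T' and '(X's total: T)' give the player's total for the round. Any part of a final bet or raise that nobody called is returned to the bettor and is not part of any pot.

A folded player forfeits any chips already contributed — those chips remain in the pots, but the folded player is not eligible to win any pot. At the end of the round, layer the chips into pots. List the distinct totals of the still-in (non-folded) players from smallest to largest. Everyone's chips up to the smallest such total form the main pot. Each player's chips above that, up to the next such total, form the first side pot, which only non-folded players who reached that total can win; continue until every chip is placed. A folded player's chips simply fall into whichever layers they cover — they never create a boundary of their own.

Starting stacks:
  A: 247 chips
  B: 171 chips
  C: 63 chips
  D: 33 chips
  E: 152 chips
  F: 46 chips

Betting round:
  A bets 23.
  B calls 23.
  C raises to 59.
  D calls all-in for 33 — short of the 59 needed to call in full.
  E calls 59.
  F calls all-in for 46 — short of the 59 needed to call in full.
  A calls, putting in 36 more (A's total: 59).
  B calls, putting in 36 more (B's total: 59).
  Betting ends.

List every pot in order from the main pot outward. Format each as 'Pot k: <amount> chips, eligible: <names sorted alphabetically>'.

Pot 1: 198 chips, eligible: A, B, C, D, E, F
Pot 2: 65 chips, eligible: A, B, C, E, F
Pot 3: 52 chips, eligible: A, B, C, E

Derivation:
Contributions: A=59, B=59, C=59, D=33, E=59, F=46
Pot levels (distinct totals of non-folded players): 33, 46, 59
Layer 1-33: 33 each from A, B, C, D, E, F = 33*6 = 198 chips; eligible A, B, C, D, E, F
Layer 34-46: 13 each from A, B, C, E, F = 13*5 = 65 chips; eligible A, B, C, E, F
Layer 47-59: 13 each from A, B, C, E = 13*4 = 52 chips; eligible A, B, C, E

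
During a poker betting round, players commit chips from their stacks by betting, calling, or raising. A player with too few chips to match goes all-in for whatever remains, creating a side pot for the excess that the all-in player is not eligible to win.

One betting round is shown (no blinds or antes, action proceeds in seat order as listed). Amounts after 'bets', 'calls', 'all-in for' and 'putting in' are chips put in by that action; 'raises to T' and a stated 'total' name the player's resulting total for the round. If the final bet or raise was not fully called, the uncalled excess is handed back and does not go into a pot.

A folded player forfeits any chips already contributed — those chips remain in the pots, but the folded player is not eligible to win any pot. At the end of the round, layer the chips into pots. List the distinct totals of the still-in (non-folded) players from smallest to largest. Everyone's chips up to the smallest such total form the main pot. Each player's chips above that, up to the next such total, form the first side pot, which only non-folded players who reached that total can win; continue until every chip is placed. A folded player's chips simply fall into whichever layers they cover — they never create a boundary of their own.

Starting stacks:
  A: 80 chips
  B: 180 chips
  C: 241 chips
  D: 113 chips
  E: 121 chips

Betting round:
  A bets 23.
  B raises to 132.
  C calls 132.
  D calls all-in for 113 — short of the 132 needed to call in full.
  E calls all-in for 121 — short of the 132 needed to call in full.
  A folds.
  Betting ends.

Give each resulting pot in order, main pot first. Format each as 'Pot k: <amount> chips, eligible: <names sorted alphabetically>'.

Contributions: A=23, B=132, C=132, D=113, E=121
Folded: A
Pot levels (distinct totals of non-folded players): 113, 121, 132
Layer 1-113: A 23 + B 113 + C 113 + D 113 + E 113 = 475 chips; eligible B, C, D, E
Layer 114-121: 8 each from B, C, E = 8*3 = 24 chips; eligible B, C, E
Layer 122-132: 11 each from B, C = 11*2 = 22 chips; eligible B, C

Pot 1: 475 chips, eligible: B, C, D, E
Pot 2: 24 chips, eligible: B, C, E
Pot 3: 22 chips, eligible: B, C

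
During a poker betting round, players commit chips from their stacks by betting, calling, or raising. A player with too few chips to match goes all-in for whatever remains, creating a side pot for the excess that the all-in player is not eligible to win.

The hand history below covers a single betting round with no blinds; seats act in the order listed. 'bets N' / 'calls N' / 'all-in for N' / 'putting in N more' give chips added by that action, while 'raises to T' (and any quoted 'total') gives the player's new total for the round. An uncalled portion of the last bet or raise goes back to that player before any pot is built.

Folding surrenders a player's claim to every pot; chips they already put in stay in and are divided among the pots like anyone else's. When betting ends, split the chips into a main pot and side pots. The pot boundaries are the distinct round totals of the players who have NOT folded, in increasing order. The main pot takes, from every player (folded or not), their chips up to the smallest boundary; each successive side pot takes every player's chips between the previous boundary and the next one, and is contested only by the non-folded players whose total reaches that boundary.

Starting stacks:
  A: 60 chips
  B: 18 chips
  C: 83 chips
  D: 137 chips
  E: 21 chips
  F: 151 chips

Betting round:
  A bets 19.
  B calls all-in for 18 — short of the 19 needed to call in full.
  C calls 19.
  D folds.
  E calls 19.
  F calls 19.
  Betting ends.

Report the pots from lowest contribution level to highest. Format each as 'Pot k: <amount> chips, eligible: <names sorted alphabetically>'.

Pot 1: 90 chips, eligible: A, B, C, E, F
Pot 2: 4 chips, eligible: A, C, E, F

Derivation:
Contributions: A=19, B=18, C=19, E=19, F=19
Folded: D
Pot levels (distinct totals of non-folded players): 18, 19
Layer 1-18: 18 each from A, B, C, E, F = 18*5 = 90 chips; eligible A, B, C, E, F
Layer 19-19: 1 each from A, C, E, F = 1*4 = 4 chips; eligible A, C, E, F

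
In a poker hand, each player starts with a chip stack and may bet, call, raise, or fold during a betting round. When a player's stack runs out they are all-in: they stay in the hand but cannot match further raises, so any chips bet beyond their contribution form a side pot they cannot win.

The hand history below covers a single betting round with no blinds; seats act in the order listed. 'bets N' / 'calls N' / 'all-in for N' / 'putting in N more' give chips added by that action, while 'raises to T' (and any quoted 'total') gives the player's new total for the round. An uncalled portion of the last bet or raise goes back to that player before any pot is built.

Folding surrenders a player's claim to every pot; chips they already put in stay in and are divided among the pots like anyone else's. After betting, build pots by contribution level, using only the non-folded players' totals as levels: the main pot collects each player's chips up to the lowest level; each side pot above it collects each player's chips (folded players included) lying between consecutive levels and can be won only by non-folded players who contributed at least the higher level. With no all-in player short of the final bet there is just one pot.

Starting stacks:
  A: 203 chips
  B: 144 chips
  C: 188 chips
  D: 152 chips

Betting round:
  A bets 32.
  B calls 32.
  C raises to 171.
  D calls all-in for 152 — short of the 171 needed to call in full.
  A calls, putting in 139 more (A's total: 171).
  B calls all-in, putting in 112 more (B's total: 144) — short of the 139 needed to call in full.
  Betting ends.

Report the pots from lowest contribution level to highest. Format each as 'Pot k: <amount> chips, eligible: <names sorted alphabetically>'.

Contributions: A=171, B=144, C=171, D=152
Pot levels (distinct totals of non-folded players): 144, 152, 171
Layer 1-144: 144 each from A, B, C, D = 144*4 = 576 chips; eligible A, B, C, D
Layer 145-152: 8 each from A, C, D = 8*3 = 24 chips; eligible A, C, D
Layer 153-171: 19 each from A, C = 19*2 = 38 chips; eligible A, C

Pot 1: 576 chips, eligible: A, B, C, D
Pot 2: 24 chips, eligible: A, C, D
Pot 3: 38 chips, eligible: A, C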